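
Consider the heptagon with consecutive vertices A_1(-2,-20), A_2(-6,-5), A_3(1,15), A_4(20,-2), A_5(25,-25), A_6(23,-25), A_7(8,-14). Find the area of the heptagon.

653.5

Apply the shoelace (surveyor's) formula: 2A = Σ (x_i·y_{i+1} − x_{i+1}·y_i), indices taken mod 7.
Cross-terms: -110, -85, -302, -450, -50, -122, -188  ⇒  Σ = -1307
Area = |Σ|/2 = 653.5.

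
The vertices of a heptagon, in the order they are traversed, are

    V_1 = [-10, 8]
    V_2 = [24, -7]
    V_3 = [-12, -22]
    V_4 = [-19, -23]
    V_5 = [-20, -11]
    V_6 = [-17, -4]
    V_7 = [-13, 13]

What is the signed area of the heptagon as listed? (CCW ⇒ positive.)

Cross-terms: -122, -612, -142, -251, -107, -273, 26  ⇒  Σ = -1481
Signed area = Σ/2 = -740.5 (negative ⇒ clockwise traversal).

-740.5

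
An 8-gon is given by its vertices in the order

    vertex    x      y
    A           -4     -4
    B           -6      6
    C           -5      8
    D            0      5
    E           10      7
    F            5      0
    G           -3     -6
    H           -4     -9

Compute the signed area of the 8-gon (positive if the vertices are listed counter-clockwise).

Σ = (-48) + (-18) + (-25) + (-50) + (-35) + (-30) + (3) + (-20) = -223
Signed area = Σ/2 = -111.5 (negative ⇒ clockwise traversal).

-111.5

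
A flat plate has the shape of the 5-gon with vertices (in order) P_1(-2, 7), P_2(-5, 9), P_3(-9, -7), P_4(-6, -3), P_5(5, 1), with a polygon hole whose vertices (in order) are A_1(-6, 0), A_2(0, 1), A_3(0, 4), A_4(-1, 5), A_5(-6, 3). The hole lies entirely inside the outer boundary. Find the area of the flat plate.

60.5

Outer boundary:
Apply the shoelace (surveyor's) formula: 2A = Σ (x_i·y_{i+1} − x_{i+1}·y_i), indices taken mod 5.
Σ = (17) + (116) + (-15) + (9) + (37) = 164
Area = |Σ|/2 = 82.
Hole:
Σ = (-6) + (0) + (4) + (27) + (18) = 43
Area = |Σ|/2 = 21.5.
Net area = 82 − 21.5 = 60.5.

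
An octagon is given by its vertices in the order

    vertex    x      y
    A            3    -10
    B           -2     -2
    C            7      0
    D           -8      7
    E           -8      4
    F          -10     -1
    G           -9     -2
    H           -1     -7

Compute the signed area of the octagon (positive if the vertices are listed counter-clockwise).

106

Apply the shoelace (surveyor's) formula: 2A = Σ (x_i·y_{i+1} − x_{i+1}·y_i), indices taken mod 8.
Σ = (-26) + (14) + (49) + (24) + (48) + (11) + (61) + (31) = 212
Signed area = Σ/2 = 106 (positive ⇒ counter-clockwise traversal).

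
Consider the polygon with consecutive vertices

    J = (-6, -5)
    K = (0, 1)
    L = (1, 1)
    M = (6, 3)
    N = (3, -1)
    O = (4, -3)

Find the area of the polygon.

34

J→K: (-6)(1) − (0)(-5) = -6
K→L: (0)(1) − (1)(1) = -1
L→M: (1)(3) − (6)(1) = -3
M→N: (6)(-1) − (3)(3) = -15
N→O: (3)(-3) − (4)(-1) = -5
O→J: (4)(-5) − (-6)(-3) = -38
Σ = -68
Area = |Σ|/2 = 34.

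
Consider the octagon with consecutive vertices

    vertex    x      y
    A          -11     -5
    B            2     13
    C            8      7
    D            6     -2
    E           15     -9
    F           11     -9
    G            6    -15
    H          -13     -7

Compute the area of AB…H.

350.5

Apply the shoelace (surveyor's) formula: 2A = Σ (x_i·y_{i+1} − x_{i+1}·y_i), indices taken mod 8.
Cross-terms: -133, -90, -58, -24, -36, -111, -237, -12  ⇒  Σ = -701
Area = |Σ|/2 = 350.5.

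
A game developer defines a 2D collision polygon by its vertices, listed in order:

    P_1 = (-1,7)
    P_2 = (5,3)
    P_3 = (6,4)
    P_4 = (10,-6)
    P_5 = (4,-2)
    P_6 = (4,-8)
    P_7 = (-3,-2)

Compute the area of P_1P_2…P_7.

Apply the shoelace (surveyor's) formula: 2A = Σ (x_i·y_{i+1} − x_{i+1}·y_i), indices taken mod 7.
Σ = (-38) + (2) + (-76) + (4) + (-24) + (-32) + (-23) = -187
Area = |Σ|/2 = 93.5.

93.5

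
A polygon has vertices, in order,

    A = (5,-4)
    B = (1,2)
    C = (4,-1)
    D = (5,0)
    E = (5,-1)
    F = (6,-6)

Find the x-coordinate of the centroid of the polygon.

164/39

Apply Gauss's area formula. First the cross-terms c_i = x_i·y_{i+1} − x_{i+1}·y_i:
  14, -9, 5, -5, -24, 6  ⇒  2A = -13, A = -6.5.
Then Σ (x_i + x_{i+1})·c_i = -164, so x̄ = -164 / (6·(-6.5)) = 164/39.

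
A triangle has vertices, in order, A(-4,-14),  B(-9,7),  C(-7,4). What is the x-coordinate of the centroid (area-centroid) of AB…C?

Apply the shoelace formula. First the cross-terms c_i = x_i·y_{i+1} − x_{i+1}·y_i:
  -154, 13, 114  ⇒  2A = -27, A = -13.5.
Then Σ (x_i + x_{i+1})·c_i = 540, so x̄ = 540 / (6·(-13.5)) = -20/3.

-20/3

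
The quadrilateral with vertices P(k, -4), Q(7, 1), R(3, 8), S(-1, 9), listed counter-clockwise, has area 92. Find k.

-8

Write out the shoelace sum; only the two edges meeting at P involve k:
2·Area = [((-1)·(-4) − k·9) + (k·1 − 7·(-4))] + 88
       = -8·k + 120 = 184
⇒ k = -8.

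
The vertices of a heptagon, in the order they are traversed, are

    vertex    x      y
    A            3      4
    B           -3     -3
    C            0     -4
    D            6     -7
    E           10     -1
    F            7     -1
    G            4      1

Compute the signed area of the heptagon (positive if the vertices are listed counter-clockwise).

Apply the shoelace formula: 2A = Σ (x_i·y_{i+1} − x_{i+1}·y_i), indices taken mod 7.
A→B: (3)(-3) − (-3)(4) = 3
B→C: (-3)(-4) − (0)(-3) = 12
C→D: (0)(-7) − (6)(-4) = 24
D→E: (6)(-1) − (10)(-7) = 64
E→F: (10)(-1) − (7)(-1) = -3
F→G: (7)(1) − (4)(-1) = 11
G→A: (4)(4) − (3)(1) = 13
Σ = 124
Signed area = Σ/2 = 62 (positive ⇒ counter-clockwise traversal).

62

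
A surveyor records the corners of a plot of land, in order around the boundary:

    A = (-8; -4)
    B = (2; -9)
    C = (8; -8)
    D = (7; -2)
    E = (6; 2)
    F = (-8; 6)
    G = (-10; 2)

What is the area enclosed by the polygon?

177

Apply the surveyor's formula: 2A = Σ (x_i·y_{i+1} − x_{i+1}·y_i), indices taken mod 7.
Cross-terms: 80, 56, 40, 26, 52, 44, 56  ⇒  Σ = 354
Area = |Σ|/2 = 177.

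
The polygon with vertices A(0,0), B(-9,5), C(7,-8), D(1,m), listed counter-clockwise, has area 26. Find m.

The doubled signed area Σ (x_i y_{i+1} − x_{i+1} y_i) is linear in m.
With m=0 it equals 45; the coefficient of m is 7 (from the two edges through D).
So 7·m + 45 = 2·26 = 52 ⇒ m = 1.

1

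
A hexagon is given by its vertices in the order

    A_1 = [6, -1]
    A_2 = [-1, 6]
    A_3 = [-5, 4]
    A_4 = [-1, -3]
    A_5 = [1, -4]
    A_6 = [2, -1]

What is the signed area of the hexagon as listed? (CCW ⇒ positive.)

Σ = (35) + (26) + (19) + (7) + (7) + (4) = 98
Signed area = Σ/2 = 49 (positive ⇒ counter-clockwise traversal).

49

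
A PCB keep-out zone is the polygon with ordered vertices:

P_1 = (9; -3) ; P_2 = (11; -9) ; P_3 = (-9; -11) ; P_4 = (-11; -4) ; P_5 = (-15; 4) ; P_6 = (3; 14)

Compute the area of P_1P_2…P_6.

Σ = (-48) + (-202) + (-85) + (-104) + (-222) + (-135) = -796
Area = |Σ|/2 = 398.

398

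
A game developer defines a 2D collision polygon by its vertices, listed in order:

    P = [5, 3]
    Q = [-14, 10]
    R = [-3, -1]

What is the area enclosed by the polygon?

Apply the shoelace (surveyor's) formula: 2A = Σ (x_i·y_{i+1} − x_{i+1}·y_i), indices taken mod 3.
Σ = (92) + (44) + (-4) = 132
Area = |Σ|/2 = 66.

66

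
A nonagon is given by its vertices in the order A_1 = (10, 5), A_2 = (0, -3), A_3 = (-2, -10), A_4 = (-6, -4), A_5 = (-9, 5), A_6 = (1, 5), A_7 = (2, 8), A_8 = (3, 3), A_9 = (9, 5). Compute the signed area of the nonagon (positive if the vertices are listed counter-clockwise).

-120.5

Apply Gauss's area formula: 2A = Σ (x_i·y_{i+1} − x_{i+1}·y_i), indices taken mod 9.
Cross-terms: -30, -6, -52, -66, -50, -2, -18, -12, -5  ⇒  Σ = -241
Signed area = Σ/2 = -120.5 (negative ⇒ clockwise traversal).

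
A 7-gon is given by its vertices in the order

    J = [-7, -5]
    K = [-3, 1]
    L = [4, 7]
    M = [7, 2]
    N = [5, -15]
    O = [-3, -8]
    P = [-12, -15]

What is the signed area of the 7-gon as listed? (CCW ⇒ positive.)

Apply the shoelace (surveyor's) formula: 2A = Σ (x_i·y_{i+1} − x_{i+1}·y_i), indices taken mod 7.
Σ = (-22) + (-25) + (-41) + (-115) + (-85) + (-51) + (-45) = -384
Signed area = Σ/2 = -192 (negative ⇒ clockwise traversal).

-192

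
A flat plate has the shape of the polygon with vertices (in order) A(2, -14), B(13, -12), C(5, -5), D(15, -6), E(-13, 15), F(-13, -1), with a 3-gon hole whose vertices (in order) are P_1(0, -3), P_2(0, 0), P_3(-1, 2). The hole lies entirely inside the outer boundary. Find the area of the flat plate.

367

Outer boundary:
Apply Gauss's area formula: 2A = Σ (x_i·y_{i+1} − x_{i+1}·y_i), indices taken mod 6.
Σ = (158) + (-5) + (45) + (147) + (208) + (184) = 737
Area = |Σ|/2 = 368.5.
Hole:
Apply the shoelace formula: 2A = Σ (x_i·y_{i+1} − x_{i+1}·y_i), indices taken mod 3.
P_1→P_2: (0)(0) − (0)(-3) = 0
P_2→P_3: (0)(2) − (-1)(0) = 0
P_3→P_1: (-1)(-3) − (0)(2) = 3
Σ = 3
Area = |Σ|/2 = 1.5.
Net area = 368.5 − 1.5 = 367.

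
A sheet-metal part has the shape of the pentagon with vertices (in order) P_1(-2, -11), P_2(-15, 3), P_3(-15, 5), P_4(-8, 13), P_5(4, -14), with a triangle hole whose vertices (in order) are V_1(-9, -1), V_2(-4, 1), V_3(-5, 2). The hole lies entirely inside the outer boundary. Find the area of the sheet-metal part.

180.5

Outer boundary:
Σ = (-171) + (-30) + (-155) + (60) + (-72) = -368
Area = |Σ|/2 = 184.
Hole:
Apply Gauss's area formula: 2A = Σ (x_i·y_{i+1} − x_{i+1}·y_i), indices taken mod 3.
V_1→V_2: (-9)(1) − (-4)(-1) = -13
V_2→V_3: (-4)(2) − (-5)(1) = -3
V_3→V_1: (-5)(-1) − (-9)(2) = 23
Σ = 7
Area = |Σ|/2 = 3.5.
Net area = 184 − 3.5 = 180.5.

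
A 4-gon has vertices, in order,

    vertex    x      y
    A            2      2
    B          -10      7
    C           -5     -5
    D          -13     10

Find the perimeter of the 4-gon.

|AB| = √((-12)² + (5)²) = √169 = 13
|BC| = √((5)² + (-12)²) = √169 = 13
|CD| = √((-8)² + (15)²) = √289 = 17
|DA| = √((15)² + (-8)²) = √289 = 17
Perimeter = 13 + 13 + 17 + 17 = 60.

60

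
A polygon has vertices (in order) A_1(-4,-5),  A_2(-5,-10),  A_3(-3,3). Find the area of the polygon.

Apply Gauss's area formula: 2A = Σ (x_i·y_{i+1} − x_{i+1}·y_i), indices taken mod 3.
Σ = (15) + (-45) + (27) = -3
Area = |Σ|/2 = 1.5.

1.5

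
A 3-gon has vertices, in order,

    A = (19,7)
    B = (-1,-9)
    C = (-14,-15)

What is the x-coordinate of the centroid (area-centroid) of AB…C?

Apply the shoelace (surveyor's) formula. First the cross-terms c_i = x_i·y_{i+1} − x_{i+1}·y_i:
  -164, -111, 187  ⇒  2A = -88, A = -44.
Then Σ (x_i + x_{i+1})·c_i = -352, so x̄ = -352 / (6·(-44)) = 4/3.

4/3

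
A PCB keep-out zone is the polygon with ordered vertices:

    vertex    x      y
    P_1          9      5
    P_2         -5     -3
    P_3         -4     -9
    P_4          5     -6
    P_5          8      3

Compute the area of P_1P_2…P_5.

88

Apply the shoelace formula: 2A = Σ (x_i·y_{i+1} − x_{i+1}·y_i), indices taken mod 5.
Σ = (-2) + (33) + (69) + (63) + (13) = 176
Area = |Σ|/2 = 88.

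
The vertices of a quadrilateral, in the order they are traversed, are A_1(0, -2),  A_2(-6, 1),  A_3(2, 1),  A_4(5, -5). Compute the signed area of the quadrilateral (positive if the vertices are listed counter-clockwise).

Apply the surveyor's formula: 2A = Σ (x_i·y_{i+1} − x_{i+1}·y_i), indices taken mod 4.
Σ = (-12) + (-8) + (-15) + (-10) = -45
Signed area = Σ/2 = -22.5 (negative ⇒ clockwise traversal).

-22.5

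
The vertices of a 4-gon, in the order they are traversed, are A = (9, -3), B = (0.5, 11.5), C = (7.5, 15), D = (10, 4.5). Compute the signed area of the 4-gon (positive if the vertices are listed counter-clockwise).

Apply the shoelace (surveyor's) formula: 2A = Σ (x_i·y_{i+1} − x_{i+1}·y_i), indices taken mod 4.
A→B: (9)(11.5) − (0.5)(-3) = 105
B→C: (0.5)(15) − (7.5)(11.5) = -78.75
C→D: (7.5)(4.5) − (10)(15) = -116.25
D→A: (10)(-3) − (9)(4.5) = -70.5
Σ = -160.5
Signed area = Σ/2 = -80.25 (negative ⇒ clockwise traversal).

-80.25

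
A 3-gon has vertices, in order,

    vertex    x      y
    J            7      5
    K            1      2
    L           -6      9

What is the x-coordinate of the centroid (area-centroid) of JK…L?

2/3

Apply the shoelace (surveyor's) formula. First the cross-terms c_i = x_i·y_{i+1} − x_{i+1}·y_i:
  9, 21, -93  ⇒  2A = -63, A = -31.5.
Then Σ (x_i + x_{i+1})·c_i = -126, so x̄ = -126 / (6·(-31.5)) = 2/3.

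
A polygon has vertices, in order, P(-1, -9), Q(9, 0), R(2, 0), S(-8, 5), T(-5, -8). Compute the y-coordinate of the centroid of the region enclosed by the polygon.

Apply Gauss's area formula. First the cross-terms c_i = x_i·y_{i+1} − x_{i+1}·y_i:
  81, 0, 10, 89, 37  ⇒  2A = 217, A = 108.5.
Then Σ (y_i + y_{i+1})·c_i = -1575, so ȳ = -1575 / (6·108.5) = -75/31.

-75/31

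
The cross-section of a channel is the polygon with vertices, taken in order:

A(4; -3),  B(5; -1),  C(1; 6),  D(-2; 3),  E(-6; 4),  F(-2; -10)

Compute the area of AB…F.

90.5

Cross-terms: 11, 31, 15, 10, 68, 46  ⇒  Σ = 181
Area = |Σ|/2 = 90.5.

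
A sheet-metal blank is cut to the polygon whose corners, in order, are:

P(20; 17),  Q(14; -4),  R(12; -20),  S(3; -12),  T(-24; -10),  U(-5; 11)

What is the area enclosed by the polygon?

Apply the surveyor's formula: 2A = Σ (x_i·y_{i+1} − x_{i+1}·y_i), indices taken mod 6.
Cross-terms: -318, -232, -84, -318, -314, -305  ⇒  Σ = -1571
Area = |Σ|/2 = 785.5.

785.5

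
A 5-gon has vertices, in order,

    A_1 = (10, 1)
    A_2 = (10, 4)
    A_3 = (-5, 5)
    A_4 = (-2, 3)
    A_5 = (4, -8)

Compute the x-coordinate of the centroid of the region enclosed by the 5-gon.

241/61

Apply the shoelace (surveyor's) formula. First the cross-terms c_i = x_i·y_{i+1} − x_{i+1}·y_i:
  30, 70, -5, 4, 84  ⇒  2A = 183, A = 91.5.
Then Σ (x_i + x_{i+1})·c_i = 2169, so x̄ = 2169 / (6·91.5) = 241/61.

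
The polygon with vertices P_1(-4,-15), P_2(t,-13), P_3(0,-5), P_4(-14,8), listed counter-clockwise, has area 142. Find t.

Write out the shoelace sum; only the two edges meeting at P_2 involve t:
2·Area = [((-4)·(-13) − t·(-15)) + (t·(-5) − 0·(-13))] + 172
       = 10·t + 224 = 284
⇒ t = 6.

6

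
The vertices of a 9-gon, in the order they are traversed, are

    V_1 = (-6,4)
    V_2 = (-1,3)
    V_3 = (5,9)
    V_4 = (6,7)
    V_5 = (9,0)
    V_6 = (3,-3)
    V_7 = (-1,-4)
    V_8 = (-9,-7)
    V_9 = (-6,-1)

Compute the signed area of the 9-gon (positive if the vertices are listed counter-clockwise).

-127

V_1→V_2: (-6)(3) − (-1)(4) = -14
V_2→V_3: (-1)(9) − (5)(3) = -24
V_3→V_4: (5)(7) − (6)(9) = -19
V_4→V_5: (6)(0) − (9)(7) = -63
V_5→V_6: (9)(-3) − (3)(0) = -27
V_6→V_7: (3)(-4) − (-1)(-3) = -15
V_7→V_8: (-1)(-7) − (-9)(-4) = -29
V_8→V_9: (-9)(-1) − (-6)(-7) = -33
V_9→V_1: (-6)(4) − (-6)(-1) = -30
Σ = -254
Signed area = Σ/2 = -127 (negative ⇒ clockwise traversal).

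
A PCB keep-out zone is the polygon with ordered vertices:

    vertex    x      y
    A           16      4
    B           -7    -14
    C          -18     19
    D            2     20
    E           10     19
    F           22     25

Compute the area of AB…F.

Apply Gauss's area formula: 2A = Σ (x_i·y_{i+1} − x_{i+1}·y_i), indices taken mod 6.
A→B: (16)(-14) − (-7)(4) = -196
B→C: (-7)(19) − (-18)(-14) = -385
C→D: (-18)(20) − (2)(19) = -398
D→E: (2)(19) − (10)(20) = -162
E→F: (10)(25) − (22)(19) = -168
F→A: (22)(4) − (16)(25) = -312
Σ = -1621
Area = |Σ|/2 = 810.5.

810.5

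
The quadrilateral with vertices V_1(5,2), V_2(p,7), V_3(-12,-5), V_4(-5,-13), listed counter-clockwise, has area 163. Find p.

Write out the shoelace sum; only the two edges meeting at V_2 involve p:
2·Area = [(5·7 − p·2) + (p·(-5) − (-12)·7)] + 186
       = -7·p + 305 = 326
⇒ p = -3.

-3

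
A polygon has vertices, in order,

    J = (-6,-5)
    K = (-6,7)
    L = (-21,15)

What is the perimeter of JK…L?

54

|JK| = √((0)² + (12)²) = √144 = 12
|KL| = √((-15)² + (8)²) = √289 = 17
|LJ| = √((15)² + (-20)²) = √625 = 25
Perimeter = 12 + 17 + 25 = 54.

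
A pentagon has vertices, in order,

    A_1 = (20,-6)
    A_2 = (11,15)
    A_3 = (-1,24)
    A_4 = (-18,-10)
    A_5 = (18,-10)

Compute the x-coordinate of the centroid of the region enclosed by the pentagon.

2

Apply the shoelace (surveyor's) formula. First the cross-terms c_i = x_i·y_{i+1} − x_{i+1}·y_i:
  366, 279, 442, 360, 92  ⇒  2A = 1539, A = 769.5.
Then Σ (x_i + x_{i+1})·c_i = 9234, so x̄ = 9234 / (6·769.5) = 2.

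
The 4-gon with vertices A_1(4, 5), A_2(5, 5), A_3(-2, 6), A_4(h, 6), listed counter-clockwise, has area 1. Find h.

Write out the shoelace sum; only the two edges meeting at A_4 involve h:
2·Area = [((-2)·6 − h·6) + (h·5 − 4·6)] + 35
       = -1·h + -1 = 2
⇒ h = -3.

-3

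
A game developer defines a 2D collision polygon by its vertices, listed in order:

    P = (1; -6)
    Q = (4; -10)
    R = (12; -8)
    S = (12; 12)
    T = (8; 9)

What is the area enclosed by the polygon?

Apply the shoelace formula: 2A = Σ (x_i·y_{i+1} − x_{i+1}·y_i), indices taken mod 5.
Σ = (14) + (88) + (240) + (12) + (-57) = 297
Area = |Σ|/2 = 148.5.

148.5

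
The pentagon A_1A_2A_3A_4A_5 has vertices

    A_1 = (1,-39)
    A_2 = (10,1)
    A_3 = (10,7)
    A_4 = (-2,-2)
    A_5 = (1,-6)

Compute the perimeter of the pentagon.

100

|A_1A_2| = √((9)² + (40)²) = √1681 = 41
|A_2A_3| = √((0)² + (6)²) = √36 = 6
|A_3A_4| = √((-12)² + (-9)²) = √225 = 15
|A_4A_5| = √((3)² + (-4)²) = √25 = 5
|A_5A_1| = √((0)² + (-33)²) = √1089 = 33
Perimeter = 41 + 6 + 15 + 5 + 33 = 100.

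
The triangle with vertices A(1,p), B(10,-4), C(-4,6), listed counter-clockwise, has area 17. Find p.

0

The doubled signed area Σ (x_i y_{i+1} − x_{i+1} y_i) is linear in p.
With p=0 it equals 34; the coefficient of p is -14 (from the two edges through A).
So -14·p + 34 = 2·17 = 34 ⇒ p = 0.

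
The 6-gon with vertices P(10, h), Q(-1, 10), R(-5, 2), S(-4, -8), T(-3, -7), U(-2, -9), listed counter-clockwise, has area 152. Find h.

-1

Write out the shoelace sum; only the two edges meeting at P involve h:
2·Area = [((-2)·h − 10·(-9)) + (10·10 − (-1)·h)] + 113
       = -1·h + 303 = 304
⇒ h = -1.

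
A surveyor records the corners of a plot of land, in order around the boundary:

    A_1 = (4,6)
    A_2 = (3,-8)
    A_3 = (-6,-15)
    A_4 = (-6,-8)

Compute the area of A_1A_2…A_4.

Apply Gauss's area formula: 2A = Σ (x_i·y_{i+1} − x_{i+1}·y_i), indices taken mod 4.
Σ = (-50) + (-93) + (-42) + (-4) = -189
Area = |Σ|/2 = 94.5.

94.5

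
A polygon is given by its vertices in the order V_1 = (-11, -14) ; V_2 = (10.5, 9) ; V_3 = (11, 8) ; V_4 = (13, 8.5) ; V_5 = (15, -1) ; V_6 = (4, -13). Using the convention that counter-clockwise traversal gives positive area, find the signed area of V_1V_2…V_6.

Apply the shoelace (surveyor's) formula: 2A = Σ (x_i·y_{i+1} − x_{i+1}·y_i), indices taken mod 6.
Σ = (48) + (-15) + (-10.5) + (-140.5) + (-191) + (-199) = -508
Signed area = Σ/2 = -254 (negative ⇒ clockwise traversal).

-254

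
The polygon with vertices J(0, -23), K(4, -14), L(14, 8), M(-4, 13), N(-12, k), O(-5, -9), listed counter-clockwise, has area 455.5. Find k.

-2

The doubled signed area Σ (x_i y_{i+1} − x_{i+1} y_i) is linear in k.
With k=0 it equals 913; the coefficient of k is 1 (from the two edges through N).
So 1·k + 913 = 2·455.5 = 911 ⇒ k = -2.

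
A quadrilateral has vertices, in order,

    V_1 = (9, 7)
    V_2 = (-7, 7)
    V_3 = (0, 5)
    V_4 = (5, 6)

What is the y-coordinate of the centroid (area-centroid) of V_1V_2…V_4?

Apply the surveyor's formula. First the cross-terms c_i = x_i·y_{i+1} − x_{i+1}·y_i:
  112, -35, -25, -19  ⇒  2A = 33, A = 16.5.
Then Σ (y_i + y_{i+1})·c_i = 626, so ȳ = 626 / (6·16.5) = 626/99.

626/99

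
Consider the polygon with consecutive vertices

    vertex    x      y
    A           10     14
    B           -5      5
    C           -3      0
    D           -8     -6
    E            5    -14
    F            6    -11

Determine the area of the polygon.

Apply Gauss's area formula: 2A = Σ (x_i·y_{i+1} − x_{i+1}·y_i), indices taken mod 6.
Σ = (120) + (15) + (18) + (142) + (29) + (194) = 518
Area = |Σ|/2 = 259.

259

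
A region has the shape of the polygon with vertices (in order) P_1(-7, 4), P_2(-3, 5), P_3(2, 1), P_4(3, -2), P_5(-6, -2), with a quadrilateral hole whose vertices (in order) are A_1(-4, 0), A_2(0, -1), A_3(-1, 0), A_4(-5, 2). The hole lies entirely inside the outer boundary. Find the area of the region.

45

Outer boundary:
Σ = (-23) + (-13) + (-7) + (-18) + (-38) = -99
Area = |Σ|/2 = 49.5.
Hole:
Σ = (4) + (-1) + (-2) + (8) = 9
Area = |Σ|/2 = 4.5.
Net area = 49.5 − 4.5 = 45.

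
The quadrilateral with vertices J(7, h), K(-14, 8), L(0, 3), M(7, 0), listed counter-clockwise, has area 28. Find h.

The doubled signed area Σ (x_i y_{i+1} − x_{i+1} y_i) is linear in h.
With h=0 it equals -7; the coefficient of h is 21 (from the two edges through J).
So 21·h + -7 = 2·28 = 56 ⇒ h = 3.

3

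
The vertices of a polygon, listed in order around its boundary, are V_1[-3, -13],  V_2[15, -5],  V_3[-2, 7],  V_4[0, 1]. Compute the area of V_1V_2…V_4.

153

Σ = (210) + (95) + (-2) + (3) = 306
Area = |Σ|/2 = 153.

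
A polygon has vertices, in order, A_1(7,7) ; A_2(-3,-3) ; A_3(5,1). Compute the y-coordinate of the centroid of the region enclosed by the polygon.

5/3

Apply the surveyor's formula. First the cross-terms c_i = x_i·y_{i+1} − x_{i+1}·y_i:
  0, 12, 28  ⇒  2A = 40, A = 20.
Then Σ (y_i + y_{i+1})·c_i = 200, so ȳ = 200 / (6·20) = 5/3.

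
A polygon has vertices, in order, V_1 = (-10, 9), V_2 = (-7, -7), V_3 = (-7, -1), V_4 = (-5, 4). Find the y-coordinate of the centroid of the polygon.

Apply the shoelace formula. First the cross-terms c_i = x_i·y_{i+1} − x_{i+1}·y_i:
  133, -42, -33, -5  ⇒  2A = 53, A = 26.5.
Then Σ (y_i + y_{i+1})·c_i = 438, so ȳ = 438 / (6·26.5) = 146/53.

146/53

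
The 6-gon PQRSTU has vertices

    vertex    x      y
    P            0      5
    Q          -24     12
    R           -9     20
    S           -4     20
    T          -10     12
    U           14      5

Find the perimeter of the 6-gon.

|PQ| = √((-24)² + (7)²) = √625 = 25
|QR| = √((15)² + (8)²) = √289 = 17
|RS| = √((5)² + (0)²) = √25 = 5
|ST| = √((-6)² + (-8)²) = √100 = 10
|TU| = √((24)² + (-7)²) = √625 = 25
|UP| = √((-14)² + (0)²) = √196 = 14
Perimeter = 25 + 17 + 5 + 10 + 25 + 14 = 96.

96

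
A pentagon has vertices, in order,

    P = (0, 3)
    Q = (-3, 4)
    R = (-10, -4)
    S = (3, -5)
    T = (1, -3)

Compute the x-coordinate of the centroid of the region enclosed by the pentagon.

-575/183

Apply the shoelace formula. First the cross-terms c_i = x_i·y_{i+1} − x_{i+1}·y_i:
  9, 52, 62, -4, 3  ⇒  2A = 122, A = 61.
Then Σ (x_i + x_{i+1})·c_i = -1150, so x̄ = -1150 / (6·61) = -575/183.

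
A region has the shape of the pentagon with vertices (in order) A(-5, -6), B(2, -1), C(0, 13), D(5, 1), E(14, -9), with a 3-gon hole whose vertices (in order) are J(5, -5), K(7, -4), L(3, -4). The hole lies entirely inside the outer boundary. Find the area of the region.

103

Outer boundary:
Σ = (17) + (26) + (-65) + (-59) + (-129) = -210
Area = |Σ|/2 = 105.
Hole:
Σ = (15) + (-16) + (5) = 4
Area = |Σ|/2 = 2.
Net area = 105 − 2 = 103.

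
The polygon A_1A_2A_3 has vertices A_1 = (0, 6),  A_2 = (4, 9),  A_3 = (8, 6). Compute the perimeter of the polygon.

18

|A_1A_2| = √((4)² + (3)²) = √25 = 5
|A_2A_3| = √((4)² + (-3)²) = √25 = 5
|A_3A_1| = √((-8)² + (0)²) = √64 = 8
Perimeter = 5 + 5 + 8 = 18.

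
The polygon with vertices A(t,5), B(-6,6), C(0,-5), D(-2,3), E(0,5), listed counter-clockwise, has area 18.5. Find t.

Write out the shoelace sum; only the two edges meeting at A involve t:
2·Area = [(0·5 − t·5) + (t·6 − (-6)·5)] + 10
       = 1·t + 40 = 37
⇒ t = -3.

-3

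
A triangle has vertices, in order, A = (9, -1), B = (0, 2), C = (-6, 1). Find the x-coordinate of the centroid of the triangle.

Apply the surveyor's formula. First the cross-terms c_i = x_i·y_{i+1} − x_{i+1}·y_i:
  18, 12, -3  ⇒  2A = 27, A = 13.5.
Then Σ (x_i + x_{i+1})·c_i = 81, so x̄ = 81 / (6·13.5) = 1.

1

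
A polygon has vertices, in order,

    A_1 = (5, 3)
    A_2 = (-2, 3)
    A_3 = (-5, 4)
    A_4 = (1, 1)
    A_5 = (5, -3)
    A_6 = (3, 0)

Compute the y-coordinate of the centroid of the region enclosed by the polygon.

146/87

Apply the shoelace formula. First the cross-terms c_i = x_i·y_{i+1} − x_{i+1}·y_i:
  21, 7, -9, -8, 9, 9  ⇒  2A = 29, A = 14.5.
Then Σ (y_i + y_{i+1})·c_i = 146, so ȳ = 146 / (6·14.5) = 146/87.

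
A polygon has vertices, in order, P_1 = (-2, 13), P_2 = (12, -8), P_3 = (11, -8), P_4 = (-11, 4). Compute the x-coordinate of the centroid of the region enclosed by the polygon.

-19/109

Apply Gauss's area formula. First the cross-terms c_i = x_i·y_{i+1} − x_{i+1}·y_i:
  -140, -8, -44, -135  ⇒  2A = -327, A = -163.5.
Then Σ (x_i + x_{i+1})·c_i = 171, so x̄ = 171 / (6·(-163.5)) = -19/109.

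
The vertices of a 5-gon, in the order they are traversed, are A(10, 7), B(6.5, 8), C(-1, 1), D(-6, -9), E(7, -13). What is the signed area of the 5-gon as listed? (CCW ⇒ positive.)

Apply Gauss's area formula: 2A = Σ (x_i·y_{i+1} − x_{i+1}·y_i), indices taken mod 5.
Cross-terms: 34.5, 14.5, 15, 141, 179  ⇒  Σ = 384
Signed area = Σ/2 = 192 (positive ⇒ counter-clockwise traversal).

192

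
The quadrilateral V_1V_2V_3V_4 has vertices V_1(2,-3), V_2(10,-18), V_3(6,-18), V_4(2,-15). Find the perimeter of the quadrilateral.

|V_1V_2| = √((8)² + (-15)²) = √289 = 17
|V_2V_3| = √((-4)² + (0)²) = √16 = 4
|V_3V_4| = √((-4)² + (3)²) = √25 = 5
|V_4V_1| = √((0)² + (12)²) = √144 = 12
Perimeter = 17 + 4 + 5 + 12 = 38.

38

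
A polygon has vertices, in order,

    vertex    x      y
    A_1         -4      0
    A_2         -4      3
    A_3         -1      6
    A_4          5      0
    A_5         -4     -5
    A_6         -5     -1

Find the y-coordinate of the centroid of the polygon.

50/113

Apply Gauss's area formula. First the cross-terms c_i = x_i·y_{i+1} − x_{i+1}·y_i:
  -12, -21, -30, -25, -21, -4  ⇒  2A = -113, A = -56.5.
Then Σ (y_i + y_{i+1})·c_i = -150, so ȳ = -150 / (6·(-56.5)) = 50/113.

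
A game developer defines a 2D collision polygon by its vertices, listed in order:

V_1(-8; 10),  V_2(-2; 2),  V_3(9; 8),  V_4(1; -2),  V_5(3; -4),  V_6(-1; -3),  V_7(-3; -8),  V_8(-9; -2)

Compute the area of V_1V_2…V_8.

120

Cross-terms: 4, -34, -26, 2, -13, -1, -66, -106  ⇒  Σ = -240
Area = |Σ|/2 = 120.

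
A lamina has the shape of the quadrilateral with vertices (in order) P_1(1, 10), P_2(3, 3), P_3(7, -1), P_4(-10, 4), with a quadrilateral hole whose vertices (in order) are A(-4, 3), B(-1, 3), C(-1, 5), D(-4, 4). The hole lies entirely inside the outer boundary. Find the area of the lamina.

64

Outer boundary:
Apply the shoelace formula: 2A = Σ (x_i·y_{i+1} − x_{i+1}·y_i), indices taken mod 4.
Σ = (-27) + (-24) + (18) + (-104) = -137
Area = |Σ|/2 = 68.5.
Hole:
Apply the shoelace (surveyor's) formula: 2A = Σ (x_i·y_{i+1} − x_{i+1}·y_i), indices taken mod 4.
Cross-terms: -9, -2, 16, 4  ⇒  Σ = 9
Area = |Σ|/2 = 4.5.
Net area = 68.5 − 4.5 = 64.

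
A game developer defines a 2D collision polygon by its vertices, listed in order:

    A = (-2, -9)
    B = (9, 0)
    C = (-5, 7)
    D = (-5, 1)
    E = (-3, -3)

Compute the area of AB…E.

106.5

Apply the shoelace formula: 2A = Σ (x_i·y_{i+1} − x_{i+1}·y_i), indices taken mod 5.
Cross-terms: 81, 63, 30, 18, 21  ⇒  Σ = 213
Area = |Σ|/2 = 106.5.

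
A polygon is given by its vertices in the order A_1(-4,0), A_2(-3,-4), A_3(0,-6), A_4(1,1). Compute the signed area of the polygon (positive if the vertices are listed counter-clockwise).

22

Σ = (16) + (18) + (6) + (4) = 44
Signed area = Σ/2 = 22 (positive ⇒ counter-clockwise traversal).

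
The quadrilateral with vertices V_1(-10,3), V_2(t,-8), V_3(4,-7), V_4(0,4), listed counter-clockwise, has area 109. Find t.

The doubled signed area Σ (x_i y_{i+1} − x_{i+1} y_i) is linear in t.
With t=0 it equals 168; the coefficient of t is -10 (from the two edges through V_2).
So -10·t + 168 = 2·109 = 218 ⇒ t = -5.

-5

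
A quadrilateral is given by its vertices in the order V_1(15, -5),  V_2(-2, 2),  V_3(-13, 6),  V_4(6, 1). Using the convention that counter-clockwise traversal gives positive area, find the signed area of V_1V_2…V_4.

-30

Apply the shoelace (surveyor's) formula: 2A = Σ (x_i·y_{i+1} − x_{i+1}·y_i), indices taken mod 4.
V_1→V_2: (15)(2) − (-2)(-5) = 20
V_2→V_3: (-2)(6) − (-13)(2) = 14
V_3→V_4: (-13)(1) − (6)(6) = -49
V_4→V_1: (6)(-5) − (15)(1) = -45
Σ = -60
Signed area = Σ/2 = -30 (negative ⇒ clockwise traversal).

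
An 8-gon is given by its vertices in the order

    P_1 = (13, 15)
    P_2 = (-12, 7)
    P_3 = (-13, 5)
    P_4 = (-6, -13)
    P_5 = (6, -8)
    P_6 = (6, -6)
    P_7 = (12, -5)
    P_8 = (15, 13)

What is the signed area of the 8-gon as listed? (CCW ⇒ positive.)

484

Apply the shoelace formula: 2A = Σ (x_i·y_{i+1} − x_{i+1}·y_i), indices taken mod 8.
Σ = (271) + (31) + (199) + (126) + (12) + (42) + (231) + (56) = 968
Signed area = Σ/2 = 484 (positive ⇒ counter-clockwise traversal).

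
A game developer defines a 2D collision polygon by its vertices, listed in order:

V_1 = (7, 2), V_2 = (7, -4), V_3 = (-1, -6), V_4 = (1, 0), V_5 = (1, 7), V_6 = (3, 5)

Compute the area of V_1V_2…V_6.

Σ = (-42) + (-46) + (6) + (7) + (-16) + (-29) = -120
Area = |Σ|/2 = 60.

60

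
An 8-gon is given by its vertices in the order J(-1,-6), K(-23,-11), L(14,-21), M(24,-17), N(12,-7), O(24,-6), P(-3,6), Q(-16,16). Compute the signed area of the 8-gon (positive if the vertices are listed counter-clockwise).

597

Apply the surveyor's formula: 2A = Σ (x_i·y_{i+1} − x_{i+1}·y_i), indices taken mod 8.
Σ = (-127) + (637) + (266) + (36) + (96) + (126) + (48) + (112) = 1194
Signed area = Σ/2 = 597 (positive ⇒ counter-clockwise traversal).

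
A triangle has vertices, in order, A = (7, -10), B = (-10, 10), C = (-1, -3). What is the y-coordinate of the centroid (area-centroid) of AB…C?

Apply the shoelace formula. First the cross-terms c_i = x_i·y_{i+1} − x_{i+1}·y_i:
  -30, 40, 31  ⇒  2A = 41, A = 20.5.
Then Σ (y_i + y_{i+1})·c_i = -123, so ȳ = -123 / (6·20.5) = -1.

-1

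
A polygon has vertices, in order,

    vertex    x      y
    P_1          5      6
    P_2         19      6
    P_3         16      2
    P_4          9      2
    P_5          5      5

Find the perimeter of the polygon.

32

|P_1P_2| = √((14)² + (0)²) = √196 = 14
|P_2P_3| = √((-3)² + (-4)²) = √25 = 5
|P_3P_4| = √((-7)² + (0)²) = √49 = 7
|P_4P_5| = √((-4)² + (3)²) = √25 = 5
|P_5P_1| = √((0)² + (1)²) = √1 = 1
Perimeter = 14 + 5 + 7 + 5 + 1 = 32.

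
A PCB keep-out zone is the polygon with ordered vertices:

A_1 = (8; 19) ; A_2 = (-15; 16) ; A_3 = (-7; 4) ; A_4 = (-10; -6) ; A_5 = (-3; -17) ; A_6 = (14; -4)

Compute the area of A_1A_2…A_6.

623.5

Apply the surveyor's formula: 2A = Σ (x_i·y_{i+1} − x_{i+1}·y_i), indices taken mod 6.
Σ = (413) + (52) + (82) + (152) + (250) + (298) = 1247
Area = |Σ|/2 = 623.5.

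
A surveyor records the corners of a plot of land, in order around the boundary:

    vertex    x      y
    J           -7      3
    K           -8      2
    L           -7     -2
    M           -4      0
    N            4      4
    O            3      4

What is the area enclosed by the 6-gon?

Cross-terms: 10, 30, -8, -16, 4, 37  ⇒  Σ = 57
Area = |Σ|/2 = 28.5.

28.5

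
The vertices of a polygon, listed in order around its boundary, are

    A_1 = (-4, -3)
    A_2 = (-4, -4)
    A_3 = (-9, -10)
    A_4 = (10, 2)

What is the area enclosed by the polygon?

Apply Gauss's area formula: 2A = Σ (x_i·y_{i+1} − x_{i+1}·y_i), indices taken mod 4.
A_1→A_2: (-4)(-4) − (-4)(-3) = 4
A_2→A_3: (-4)(-10) − (-9)(-4) = 4
A_3→A_4: (-9)(2) − (10)(-10) = 82
A_4→A_1: (10)(-3) − (-4)(2) = -22
Σ = 68
Area = |Σ|/2 = 34.

34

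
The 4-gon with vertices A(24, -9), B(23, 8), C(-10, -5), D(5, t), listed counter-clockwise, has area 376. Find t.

-12

Write out the shoelace sum; only the two edges meeting at D involve t:
2·Area = [((-10)·t − 5·(-5)) + (5·(-9) − 24·t)] + 364
       = -34·t + 344 = 752
⇒ t = -12.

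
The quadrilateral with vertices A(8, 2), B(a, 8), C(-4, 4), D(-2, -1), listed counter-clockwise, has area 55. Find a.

-1

The doubled signed area Σ (x_i y_{i+1} − x_{i+1} y_i) is linear in a.
With a=0 it equals 112; the coefficient of a is 2 (from the two edges through B).
So 2·a + 112 = 2·55 = 110 ⇒ a = -1.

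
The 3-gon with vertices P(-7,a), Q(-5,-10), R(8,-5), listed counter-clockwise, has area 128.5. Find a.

9

The doubled signed area Σ (x_i y_{i+1} − x_{i+1} y_i) is linear in a.
With a=0 it equals 140; the coefficient of a is 13 (from the two edges through P).
So 13·a + 140 = 2·128.5 = 257 ⇒ a = 9.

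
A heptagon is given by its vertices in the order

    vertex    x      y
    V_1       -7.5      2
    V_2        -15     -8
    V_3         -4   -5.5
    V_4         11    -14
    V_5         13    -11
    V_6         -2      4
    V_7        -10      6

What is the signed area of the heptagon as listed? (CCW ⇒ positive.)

200.5

Cross-terms: 90, 50.5, 116.5, 61, 30, 28, 25  ⇒  Σ = 401
Signed area = Σ/2 = 200.5 (positive ⇒ counter-clockwise traversal).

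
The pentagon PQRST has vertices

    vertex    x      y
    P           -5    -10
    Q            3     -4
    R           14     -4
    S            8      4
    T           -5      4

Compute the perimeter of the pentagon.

58

|PQ| = √((8)² + (6)²) = √100 = 10
|QR| = √((11)² + (0)²) = √121 = 11
|RS| = √((-6)² + (8)²) = √100 = 10
|ST| = √((-13)² + (0)²) = √169 = 13
|TP| = √((0)² + (-14)²) = √196 = 14
Perimeter = 10 + 11 + 10 + 13 + 14 = 58.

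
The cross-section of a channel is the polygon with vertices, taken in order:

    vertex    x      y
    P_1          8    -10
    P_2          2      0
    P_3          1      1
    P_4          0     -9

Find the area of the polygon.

Σ = (20) + (2) + (-9) + (72) = 85
Area = |Σ|/2 = 42.5.

42.5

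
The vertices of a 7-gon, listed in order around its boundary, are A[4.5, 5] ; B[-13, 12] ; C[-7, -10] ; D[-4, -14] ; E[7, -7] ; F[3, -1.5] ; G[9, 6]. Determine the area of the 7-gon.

Σ = (119) + (214) + (58) + (126) + (10.5) + (31.5) + (18) = 577
Area = |Σ|/2 = 288.5.

288.5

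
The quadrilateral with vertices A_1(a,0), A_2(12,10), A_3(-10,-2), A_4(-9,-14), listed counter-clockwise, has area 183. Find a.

7

Write out the shoelace sum; only the two edges meeting at A_1 involve a:
2·Area = [((-9)·0 − a·(-14)) + (a·10 − 12·0)] + 198
       = 24·a + 198 = 366
⇒ a = 7.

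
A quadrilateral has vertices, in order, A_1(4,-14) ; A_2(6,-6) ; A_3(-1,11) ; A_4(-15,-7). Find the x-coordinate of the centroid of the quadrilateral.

-149/53

Apply the shoelace (surveyor's) formula. First the cross-terms c_i = x_i·y_{i+1} − x_{i+1}·y_i:
  60, 60, 172, 238  ⇒  2A = 530, A = 265.
Then Σ (x_i + x_{i+1})·c_i = -4470, so x̄ = -4470 / (6·265) = -149/53.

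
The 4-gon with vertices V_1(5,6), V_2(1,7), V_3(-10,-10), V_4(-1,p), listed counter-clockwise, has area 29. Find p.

1

The doubled signed area Σ (x_i y_{i+1} − x_{i+1} y_i) is linear in p.
With p=0 it equals 73; the coefficient of p is -15 (from the two edges through V_4).
So -15·p + 73 = 2·29 = 58 ⇒ p = 1.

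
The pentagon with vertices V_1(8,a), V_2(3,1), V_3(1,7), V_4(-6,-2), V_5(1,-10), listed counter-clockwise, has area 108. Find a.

The doubled signed area Σ (x_i y_{i+1} − x_{i+1} y_i) is linear in a.
With a=0 it equals 210; the coefficient of a is -2 (from the two edges through V_1).
So -2·a + 210 = 2·108 = 216 ⇒ a = -3.

-3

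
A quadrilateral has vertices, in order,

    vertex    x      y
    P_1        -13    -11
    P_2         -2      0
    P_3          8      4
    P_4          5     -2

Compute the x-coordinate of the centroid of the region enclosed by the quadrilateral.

Apply the shoelace (surveyor's) formula. First the cross-terms c_i = x_i·y_{i+1} − x_{i+1}·y_i:
  -22, -8, -36, -81  ⇒  2A = -147, A = -73.5.
Then Σ (x_i + x_{i+1})·c_i = 462, so x̄ = 462 / (6·(-73.5)) = -22/21.

-22/21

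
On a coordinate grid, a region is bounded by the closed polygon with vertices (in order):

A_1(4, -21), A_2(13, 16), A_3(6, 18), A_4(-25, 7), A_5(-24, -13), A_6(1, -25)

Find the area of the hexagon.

1076

Apply the shoelace (surveyor's) formula: 2A = Σ (x_i·y_{i+1} − x_{i+1}·y_i), indices taken mod 6.
A_1→A_2: (4)(16) − (13)(-21) = 337
A_2→A_3: (13)(18) − (6)(16) = 138
A_3→A_4: (6)(7) − (-25)(18) = 492
A_4→A_5: (-25)(-13) − (-24)(7) = 493
A_5→A_6: (-24)(-25) − (1)(-13) = 613
A_6→A_1: (1)(-21) − (4)(-25) = 79
Σ = 2152
Area = |Σ|/2 = 1076.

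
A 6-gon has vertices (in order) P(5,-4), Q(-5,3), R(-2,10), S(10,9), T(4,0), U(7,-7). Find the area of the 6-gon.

112

Σ = (-5) + (-44) + (-118) + (-36) + (-28) + (7) = -224
Area = |Σ|/2 = 112.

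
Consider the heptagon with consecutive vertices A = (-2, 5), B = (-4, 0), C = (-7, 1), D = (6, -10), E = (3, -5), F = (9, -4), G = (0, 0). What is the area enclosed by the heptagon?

56.5

Apply the shoelace (surveyor's) formula: 2A = Σ (x_i·y_{i+1} − x_{i+1}·y_i), indices taken mod 7.
Σ = (20) + (-4) + (64) + (0) + (33) + (0) + (0) = 113
Area = |Σ|/2 = 56.5.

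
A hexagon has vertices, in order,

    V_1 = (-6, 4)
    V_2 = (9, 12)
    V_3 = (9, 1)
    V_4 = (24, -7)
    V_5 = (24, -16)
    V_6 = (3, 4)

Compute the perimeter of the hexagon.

92

|V_1V_2| = √((15)² + (8)²) = √289 = 17
|V_2V_3| = √((0)² + (-11)²) = √121 = 11
|V_3V_4| = √((15)² + (-8)²) = √289 = 17
|V_4V_5| = √((0)² + (-9)²) = √81 = 9
|V_5V_6| = √((-21)² + (20)²) = √841 = 29
|V_6V_1| = √((-9)² + (0)²) = √81 = 9
Perimeter = 17 + 11 + 17 + 9 + 29 + 9 = 92.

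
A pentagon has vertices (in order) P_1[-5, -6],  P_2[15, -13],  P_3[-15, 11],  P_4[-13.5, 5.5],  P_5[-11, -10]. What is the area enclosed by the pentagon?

201.25

Apply the shoelace (surveyor's) formula: 2A = Σ (x_i·y_{i+1} − x_{i+1}·y_i), indices taken mod 5.
Σ = (155) + (-30) + (66) + (195.5) + (16) = 402.5
Area = |Σ|/2 = 201.25.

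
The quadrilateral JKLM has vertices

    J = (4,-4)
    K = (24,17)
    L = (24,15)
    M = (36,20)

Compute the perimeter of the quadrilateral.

84

|JK| = √((20)² + (21)²) = √841 = 29
|KL| = √((0)² + (-2)²) = √4 = 2
|LM| = √((12)² + (5)²) = √169 = 13
|MJ| = √((-32)² + (-24)²) = √1600 = 40
Perimeter = 29 + 2 + 13 + 40 = 84.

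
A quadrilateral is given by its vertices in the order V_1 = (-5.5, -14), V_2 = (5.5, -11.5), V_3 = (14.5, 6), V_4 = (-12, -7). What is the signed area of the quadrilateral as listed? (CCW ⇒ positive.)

220

Apply the shoelace formula: 2A = Σ (x_i·y_{i+1} − x_{i+1}·y_i), indices taken mod 4.
Σ = (140.25) + (199.75) + (-29.5) + (129.5) = 440
Signed area = Σ/2 = 220 (positive ⇒ counter-clockwise traversal).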